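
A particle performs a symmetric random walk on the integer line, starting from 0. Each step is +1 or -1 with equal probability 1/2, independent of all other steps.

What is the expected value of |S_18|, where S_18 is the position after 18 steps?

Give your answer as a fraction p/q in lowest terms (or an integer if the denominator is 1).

S_18 takes values m ≡ 0 (mod 2) with |m| ≤ 18; P(S_18=m) = C(18,(18+m)/2)/2^18.
Total paths: 2^18 = 262144
Distribution: P(S=-18)=1/262144, P(S=-16)=18/262144, P(S=-14)=153/262144, P(S=-12)=816/262144, P(S=-10)=3060/262144, P(S=-8)=8568/262144, P(S=-6)=18564/262144, P(S=-4)=31824/262144, P(S=-2)=43758/262144, P(S=0)=48620/262144, P(S=2)=43758/262144, P(S=4)=31824/262144, P(S=6)=18564/262144, P(S=8)=8568/262144, P(S=10)=3060/262144, P(S=12)=816/262144, P(S=14)=153/262144, P(S=16)=18/262144, P(S=18)=1/262144
E[|S_18|] = Σ_m |m|·P(S_18=m) = 875160/262144 = 109395/32768

Answer: 109395/32768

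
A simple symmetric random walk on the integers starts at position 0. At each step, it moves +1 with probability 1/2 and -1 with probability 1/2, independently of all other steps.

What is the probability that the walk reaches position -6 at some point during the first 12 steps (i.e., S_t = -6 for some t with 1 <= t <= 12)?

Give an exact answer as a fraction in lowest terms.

Count via complement. Let g(t,s) = #length-t paths at position s with S_1..S_t all ≠ -6.
g(t,s) = g(t-1,s-1) + g(t-1,s+1) for s ≠ -6; g(t,-6) = 0.
t=0: g(0,0)=1
t=1: g(1,-1)=1 g(1,1)=1
t=2: g(2,-2)=1 g(2,0)=2 g(2,2)=1
t=3: g(3,-3)=1 g(3,-1)=3 g(3,1)=3 g(3,3)=1
t=4: g(4,-4)=1 g(4,-2)=4 g(4,0)=6 g(4,2)=4 g(4,4)=1
t=5: g(5,-5)=1 g(5,-3)=5 g(5,-1)=10 g(5,1)=10 g(5,3)=5 g(5,5)=1
t=6: g(6,-4)=6 g(6,-2)=15 g(6,0)=20 g(6,2)=15 g(6,4)=6 g(6,6)=1
t=7: g(7,-5)=6 g(7,-3)=21 g(7,-1)=35 g(7,1)=35 g(7,3)=21 g(7,5)=7 g(7,7)=1
t=8: g(8,-4)=27 g(8,-2)=56 g(8,0)=70 g(8,2)=56 g(8,4)=28 g(8,6)=8 g(8,8)=1
t=9: g(9,-5)=27 g(9,-3)=83 g(9,-1)=126 g(9,1)=126 g(9,3)=84 g(9,5)=36 g(9,7)=9 g(9,9)=1
t=10: g(10,-4)=110 g(10,-2)=209 g(10,0)=252 g(10,2)=210 g(10,4)=120 g(10,6)=45 g(10,8)=10 g(10,10)=1
t=11: g(11,-5)=110 g(11,-3)=319 g(11,-1)=461 g(11,1)=462 g(11,3)=330 g(11,5)=165 g(11,7)=55 g(11,9)=11 g(11,11)=1
t=12: g(12,-4)=429 g(12,-2)=780 g(12,0)=923 g(12,2)=792 g(12,4)=495 g(12,6)=220 g(12,8)=66 g(12,10)=12 g(12,12)=1
Paths never hitting -6: Σ_s g(12,s) = 3718
Paths hitting -6: 2^12 - 3718 = 378
P = 378/4096 = 189/2048

Answer: 189/2048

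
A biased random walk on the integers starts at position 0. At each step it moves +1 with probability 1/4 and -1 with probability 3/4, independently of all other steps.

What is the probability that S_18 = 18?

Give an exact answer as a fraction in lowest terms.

To reach position 18 after 18 steps: need 18 steps of +1 and 0 steps of -1.
Number of such sequences: C(18,18) = 1
Each has probability (1/4)^18 · (3/4)^0 = 1/68719476736
P = 1 · 1/68719476736 = 1/68719476736

Answer: 1/68719476736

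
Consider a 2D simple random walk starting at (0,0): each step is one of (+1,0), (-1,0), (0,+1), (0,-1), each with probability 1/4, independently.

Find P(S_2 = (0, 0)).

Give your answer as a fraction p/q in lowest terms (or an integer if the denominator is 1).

Let h be the number of horizontal steps (so 2-h are vertical). To end at (0,0) need (h+0)/2 right-steps and ((2-h)+0)/2 up-steps.
Sum over h with 0 ≤ h ≤ 2, h ≡ 0 (mod 2), 2-h ≡ 0 (mod 2):
h=0: C(2,0)·C(0,0)·C(2,1) = 1·1·2 = 2
h=2: C(2,2)·C(2,1)·C(0,0) = 1·2·1 = 2
Total favorable: 4
Total paths: 4^2 = 16
P = 4/16 = 1/4

Answer: 1/4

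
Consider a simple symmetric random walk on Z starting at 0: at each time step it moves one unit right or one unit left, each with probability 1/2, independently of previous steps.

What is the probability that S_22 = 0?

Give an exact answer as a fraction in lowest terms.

Answer: 88179/524288

Derivation:
To return to 0 after 22 steps: need exactly 11 steps of +1 and 11 of -1.
Favorable paths: C(22,11) = 705432
Total paths: 2^22 = 4194304
P = 705432/4194304 = 88179/524288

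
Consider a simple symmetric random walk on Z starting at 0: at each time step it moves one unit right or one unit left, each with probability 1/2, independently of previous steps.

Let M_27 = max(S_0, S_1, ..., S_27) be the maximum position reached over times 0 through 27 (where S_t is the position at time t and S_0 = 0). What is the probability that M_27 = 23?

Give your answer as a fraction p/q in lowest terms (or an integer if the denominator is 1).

Answer: 351/134217728

Derivation:
Let M_27 = max(S_0,...,S_27). Use the reflection principle: for j ≥ 1, #{paths with M_27 ≥ j} = #{S_27 ≥ j} + #{S_27 ≥ j+1}.
By reflection, #{M_27 ≥ 23} = #{S_27 ≥ 23} + #{S_27 ≥ 24} = 379 + 28 = 407.
#{M_27 ≥ 24} = #{S_27 ≥ 24} + #{S_27 ≥ 25} = 28 + 28 = 56.
#{M_27 = 23} = 407 - 56 = 351.
P(M_27 = 23) = 351/134217728 = 351/134217728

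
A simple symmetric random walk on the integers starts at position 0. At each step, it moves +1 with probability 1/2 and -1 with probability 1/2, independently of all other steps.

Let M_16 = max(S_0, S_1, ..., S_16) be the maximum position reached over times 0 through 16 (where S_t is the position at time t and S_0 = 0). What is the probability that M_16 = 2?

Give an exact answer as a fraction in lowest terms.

Let M_16 = max(S_0,...,S_16). Use the reflection principle: for j ≥ 1, #{paths with M_16 ≥ j} = #{S_16 ≥ j} + #{S_16 ≥ j+1}.
By reflection, #{M_16 ≥ 2} = #{S_16 ≥ 2} + #{S_16 ≥ 3} = 26333 + 14893 = 41226.
#{M_16 ≥ 3} = #{S_16 ≥ 3} + #{S_16 ≥ 4} = 14893 + 14893 = 29786.
#{M_16 = 2} = 41226 - 29786 = 11440.
P(M_16 = 2) = 11440/65536 = 715/4096

Answer: 715/4096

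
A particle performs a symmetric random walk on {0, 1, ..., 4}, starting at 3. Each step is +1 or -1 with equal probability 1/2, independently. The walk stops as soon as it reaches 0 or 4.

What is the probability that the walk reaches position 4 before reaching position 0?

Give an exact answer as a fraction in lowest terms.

Answer: 3/4

Derivation:
Symmetric walk (p = 1/2): the harmonic-function argument gives P(hit 4 before 0 | start at 3) = a/N.
P = 3/4 = 3/4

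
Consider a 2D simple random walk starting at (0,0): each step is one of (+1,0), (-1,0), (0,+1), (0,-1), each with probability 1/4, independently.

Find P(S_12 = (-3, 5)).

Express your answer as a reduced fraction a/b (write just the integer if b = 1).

Let h be the number of horizontal steps (so 12-h are vertical). To end at (-3,5) need (h-3)/2 right-steps and ((12-h)+5)/2 up-steps.
Sum over h with 3 ≤ h ≤ 7, h ≡ 1 (mod 2), 12-h ≡ 1 (mod 2):
h=3: C(12,3)·C(3,0)·C(9,7) = 220·1·36 = 7920
h=5: C(12,5)·C(5,1)·C(7,6) = 792·5·7 = 27720
h=7: C(12,7)·C(7,2)·C(5,5) = 792·21·1 = 16632
Total favorable: 52272
Total paths: 4^12 = 16777216
P = 52272/16777216 = 3267/1048576

Answer: 3267/1048576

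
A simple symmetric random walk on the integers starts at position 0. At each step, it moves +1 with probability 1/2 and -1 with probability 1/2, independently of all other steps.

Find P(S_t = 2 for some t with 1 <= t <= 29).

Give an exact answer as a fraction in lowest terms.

Count via complement. Let g(t,s) = #length-t paths at position s with S_1..S_t all ≠ 2.
g(t,s) = g(t-1,s-1) + g(t-1,s+1) for s ≠ 2; g(t,2) = 0.
t=0: g(0,0)=1
t=1: g(1,-1)=1 g(1,1)=1
t=2: g(2,-2)=1 g(2,0)=2
t=3: g(3,-3)=1 g(3,-1)=3 g(3,1)=2
t=4: g(4,-4)=1 g(4,-2)=4 g(4,0)=5
t=5: g(5,-5)=1 g(5,-3)=5 g(5,-1)=9 g(5,1)=5
t=6: g(6,-6)=1 g(6,-4)=6 g(6,-2)=14 g(6,0)=14
t=7: g(7,-7)=1 g(7,-5)=7 g(7,-3)=20 g(7,-1)=28 g(7,1)=14
t=8: g(8,-8)=1 g(8,-6)=8 g(8,-4)=27 g(8,-2)=48 g(8,0)=42
t=9: g(9,-9)=1 g(9,-7)=9 g(9,-5)=35 g(9,-3)=75 g(9,-1)=90 g(9,1)=42
t=10: g(10,-10)=1 g(10,-8)=10 g(10,-6)=44 g(10,-4)=110 g(10,-2)=165 g(10,0)=132
t=11: g(11,-11)=1 g(11,-9)=11 g(11,-7)=54 g(11,-5)=154 g(11,-3)=275 g(11,-1)=297 g(11,1)=132
t=12: g(12,-12)=1 g(12,-10)=12 g(12,-8)=65 g(12,-6)=208 g(12,-4)=429 g(12,-2)=572 g(12,0)=429
t=13: g(13,-13)=1 g(13,-11)=13 g(13,-9)=77 g(13,-7)=273 g(13,-5)=637 g(13,-3)=1001 g(13,-1)=1001 g(13,1)=429
t=14: g(14,-14)=1 g(14,-12)=14 g(14,-10)=90 g(14,-8)=350 g(14,-6)=910 g(14,-4)=1638 g(14,-2)=2002 g(14,0)=1430
t=15: g(15,-15)=1 g(15,-13)=15 g(15,-11)=104 g(15,-9)=440 g(15,-7)=1260 g(15,-5)=2548 g(15,-3)=3640 g(15,-1)=3432 g(15,1)=1430
t=16: g(16,-16)=1 g(16,-14)=16 g(16,-12)=119 g(16,-10)=544 g(16,-8)=1700 g(16,-6)=3808 g(16,-4)=6188 g(16,-2)=7072 g(16,0)=4862
t=17: g(17,-17)=1 g(17,-15)=17 g(17,-13)=135 g(17,-11)=663 g(17,-9)=2244 g(17,-7)=5508 g(17,-5)=9996 g(17,-3)=13260 g(17,-1)=11934 g(17,1)=4862
t=18: g(18,-18)=1 g(18,-16)=18 g(18,-14)=152 g(18,-12)=798 g(18,-10)=2907 g(18,-8)=7752 g(18,-6)=15504 g(18,-4)=23256 g(18,-2)=25194 g(18,0)=16796
t=19: g(19,-19)=1 g(19,-17)=19 g(19,-15)=170 g(19,-13)=950 g(19,-11)=3705 g(19,-9)=10659 g(19,-7)=23256 g(19,-5)=38760 g(19,-3)=48450 g(19,-1)=41990 g(19,1)=16796
t=20: g(20,-20)=1 g(20,-18)=20 g(20,-16)=189 g(20,-14)=1120 g(20,-12)=4655 g(20,-10)=14364 g(20,-8)=33915 g(20,-6)=62016 g(20,-4)=87210 g(20,-2)=90440 g(20,0)=58786
t=21: g(21,-21)=1 g(21,-19)=21 g(21,-17)=209 g(21,-15)=1309 g(21,-13)=5775 g(21,-11)=19019 g(21,-9)=48279 g(21,-7)=95931 g(21,-5)=149226 g(21,-3)=177650 g(21,-1)=149226 g(21,1)=58786
t=22: g(22,-22)=1 g(22,-20)=22 g(22,-18)=230 g(22,-16)=1518 g(22,-14)=7084 g(22,-12)=24794 g(22,-10)=67298 g(22,-8)=144210 g(22,-6)=245157 g(22,-4)=326876 g(22,-2)=326876 g(22,0)=208012
t=23: g(23,-23)=1 g(23,-21)=23 g(23,-19)=252 g(23,-17)=1748 g(23,-15)=8602 g(23,-13)=31878 g(23,-11)=92092 g(23,-9)=211508 g(23,-7)=389367 g(23,-5)=572033 g(23,-3)=653752 g(23,-1)=534888 g(23,1)=208012
t=24: g(24,-24)=1 g(24,-22)=24 g(24,-20)=275 g(24,-18)=2000 g(24,-16)=10350 g(24,-14)=40480 g(24,-12)=123970 g(24,-10)=303600 g(24,-8)=600875 g(24,-6)=961400 g(24,-4)=1225785 g(24,-2)=1188640 g(24,0)=742900
t=25: g(25,-25)=1 g(25,-23)=25 g(25,-21)=299 g(25,-19)=2275 g(25,-17)=12350 g(25,-15)=50830 g(25,-13)=164450 g(25,-11)=427570 g(25,-9)=904475 g(25,-7)=1562275 g(25,-5)=2187185 g(25,-3)=2414425 g(25,-1)=1931540 g(25,1)=742900
t=26: g(26,-26)=1 g(26,-24)=26 g(26,-22)=324 g(26,-20)=2574 g(26,-18)=14625 g(26,-16)=63180 g(26,-14)=215280 g(26,-12)=592020 g(26,-10)=1332045 g(26,-8)=2466750 g(26,-6)=3749460 g(26,-4)=4601610 g(26,-2)=4345965 g(26,0)=2674440
t=27: g(27,-27)=1 g(27,-25)=27 g(27,-23)=350 g(27,-21)=2898 g(27,-19)=17199 g(27,-17)=77805 g(27,-15)=278460 g(27,-13)=807300 g(27,-11)=1924065 g(27,-9)=3798795 g(27,-7)=6216210 g(27,-5)=8351070 g(27,-3)=8947575 g(27,-1)=7020405 g(27,1)=2674440
t=28: g(28,-28)=1 g(28,-26)=28 g(28,-24)=377 g(28,-22)=3248 g(28,-20)=20097 g(28,-18)=95004 g(28,-16)=356265 g(28,-14)=1085760 g(28,-12)=2731365 g(28,-10)=5722860 g(28,-8)=10015005 g(28,-6)=14567280 g(28,-4)=17298645 g(28,-2)=15967980 g(28,0)=9694845
t=29: g(29,-29)=1 g(29,-27)=29 g(29,-25)=405 g(29,-23)=3625 g(29,-21)=23345 g(29,-19)=115101 g(29,-17)=451269 g(29,-15)=1442025 g(29,-13)=3817125 g(29,-11)=8454225 g(29,-9)=15737865 g(29,-7)=24582285 g(29,-5)=31865925 g(29,-3)=33266625 g(29,-1)=25662825 g(29,1)=9694845
Paths never hitting 2: Σ_s g(29,s) = 155117520
Paths hitting 2: 2^29 - 155117520 = 381753392
P = 381753392/536870912 = 23859587/33554432

Answer: 23859587/33554432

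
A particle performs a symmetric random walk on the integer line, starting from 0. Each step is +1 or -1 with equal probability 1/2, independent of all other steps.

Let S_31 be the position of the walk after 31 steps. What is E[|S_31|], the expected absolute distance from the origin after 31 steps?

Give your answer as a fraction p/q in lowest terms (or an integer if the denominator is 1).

S_31 takes values m ≡ 1 (mod 2) with |m| ≤ 31; P(S_31=m) = C(31,(31+m)/2)/2^31.
Total paths: 2^31 = 2147483648
Distribution: P(S=-31)=1/2147483648, P(S=-29)=31/2147483648, P(S=-27)=465/2147483648, P(S=-25)=4495/2147483648, P(S=-23)=31465/2147483648, P(S=-21)=169911/2147483648, P(S=-19)=736281/2147483648, P(S=-17)=2629575/2147483648, P(S=-15)=7888725/2147483648, P(S=-13)=20160075/2147483648, P(S=-11)=44352165/2147483648, P(S=-9)=84672315/2147483648, P(S=-7)=141120525/2147483648, P(S=-5)=206253075/2147483648, P(S=-3)=265182525/2147483648, P(S=-1)=300540195/2147483648, P(S=1)=300540195/2147483648, P(S=3)=265182525/2147483648, P(S=5)=206253075/2147483648, P(S=7)=141120525/2147483648, P(S=9)=84672315/2147483648, P(S=11)=44352165/2147483648, P(S=13)=20160075/2147483648, P(S=15)=7888725/2147483648, P(S=17)=2629575/2147483648, P(S=19)=736281/2147483648, P(S=21)=169911/2147483648, P(S=23)=31465/2147483648, P(S=25)=4495/2147483648, P(S=27)=465/2147483648, P(S=29)=31/2147483648, P(S=31)=1/2147483648
E[|S_31|] = Σ_m |m|·P(S_31=m) = 9617286240/2147483648 = 300540195/67108864

Answer: 300540195/67108864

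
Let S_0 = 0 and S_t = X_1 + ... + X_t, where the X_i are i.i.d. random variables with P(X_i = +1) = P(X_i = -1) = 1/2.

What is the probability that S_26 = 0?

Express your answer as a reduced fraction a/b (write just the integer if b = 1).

To return to 0 after 26 steps: need exactly 13 steps of +1 and 13 of -1.
Favorable paths: C(26,13) = 10400600
Total paths: 2^26 = 67108864
P = 10400600/67108864 = 1300075/8388608

Answer: 1300075/8388608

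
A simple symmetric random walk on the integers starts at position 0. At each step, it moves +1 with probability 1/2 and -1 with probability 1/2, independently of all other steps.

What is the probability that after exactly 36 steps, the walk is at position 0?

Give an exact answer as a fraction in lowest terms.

To return to 0 after 36 steps: need exactly 18 steps of +1 and 18 of -1.
Favorable paths: C(36,18) = 9075135300
Total paths: 2^36 = 68719476736
P = 9075135300/68719476736 = 2268783825/17179869184

Answer: 2268783825/17179869184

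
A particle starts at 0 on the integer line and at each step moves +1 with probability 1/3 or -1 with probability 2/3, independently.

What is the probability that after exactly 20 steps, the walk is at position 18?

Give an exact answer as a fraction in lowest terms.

Answer: 40/3486784401

Derivation:
To reach position 18 after 20 steps: need 19 steps of +1 and 1 step of -1.
Number of such sequences: C(20,19) = 20
Each has probability (1/3)^19 · (2/3)^1 = 2/3486784401
P = 20 · 2/3486784401 = 40/3486784401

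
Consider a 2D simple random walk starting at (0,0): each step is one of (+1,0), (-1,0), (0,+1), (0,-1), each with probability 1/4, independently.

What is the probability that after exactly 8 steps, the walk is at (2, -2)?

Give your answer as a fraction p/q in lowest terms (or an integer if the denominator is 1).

Let h be the number of horizontal steps (so 8-h are vertical). To end at (2,-2) need (h+2)/2 right-steps and ((8-h)-2)/2 up-steps.
Sum over h with 2 ≤ h ≤ 6, h ≡ 0 (mod 2), 8-h ≡ 0 (mod 2):
h=2: C(8,2)·C(2,2)·C(6,2) = 28·1·15 = 420
h=4: C(8,4)·C(4,3)·C(4,1) = 70·4·4 = 1120
h=6: C(8,6)·C(6,4)·C(2,0) = 28·15·1 = 420
Total favorable: 1960
Total paths: 4^8 = 65536
P = 1960/65536 = 245/8192

Answer: 245/8192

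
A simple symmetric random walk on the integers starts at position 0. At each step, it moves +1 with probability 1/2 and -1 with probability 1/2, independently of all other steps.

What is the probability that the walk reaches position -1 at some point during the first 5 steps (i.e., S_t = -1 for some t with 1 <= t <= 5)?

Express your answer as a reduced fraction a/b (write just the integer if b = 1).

Answer: 11/16

Derivation:
Count via complement. Let g(t,s) = #length-t paths at position s with S_1..S_t all ≠ -1.
g(t,s) = g(t-1,s-1) + g(t-1,s+1) for s ≠ -1; g(t,-1) = 0.
t=0: g(0,0)=1
t=1: g(1,1)=1
t=2: g(2,0)=1 g(2,2)=1
t=3: g(3,1)=2 g(3,3)=1
t=4: g(4,0)=2 g(4,2)=3 g(4,4)=1
t=5: g(5,1)=5 g(5,3)=4 g(5,5)=1
Paths never hitting -1: Σ_s g(5,s) = 10
Paths hitting -1: 2^5 - 10 = 22
P = 22/32 = 11/16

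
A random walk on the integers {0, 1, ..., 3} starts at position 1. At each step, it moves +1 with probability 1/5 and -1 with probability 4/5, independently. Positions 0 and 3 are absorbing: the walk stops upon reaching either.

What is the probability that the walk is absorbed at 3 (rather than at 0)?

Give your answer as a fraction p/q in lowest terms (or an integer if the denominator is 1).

Answer: 1/21

Derivation:
Biased walk: p = 1/5, q = 4/5, r = q/p = 4
Gambler's ruin: P(hit 3 before 0 | start at 1) = (1 - r^a)/(1 - r^N)
r^1 = 4; r^3 = 64
P = (1 - 4) / (1 - 64) = -3 / -63 = 1/21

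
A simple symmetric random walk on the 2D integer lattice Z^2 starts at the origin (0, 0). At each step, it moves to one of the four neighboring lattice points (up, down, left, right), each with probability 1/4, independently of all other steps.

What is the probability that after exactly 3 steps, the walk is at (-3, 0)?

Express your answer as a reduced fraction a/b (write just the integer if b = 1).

Answer: 1/64

Derivation:
Let h be the number of horizontal steps (so 3-h are vertical). To end at (-3,0) need (h-3)/2 right-steps and ((3-h)+0)/2 up-steps.
Sum over h with 3 ≤ h ≤ 3, h ≡ 1 (mod 2), 3-h ≡ 0 (mod 2):
h=3: C(3,3)·C(3,0)·C(0,0) = 1·1·1 = 1
Total favorable: 1
Total paths: 4^3 = 64
P = 1/64 = 1/64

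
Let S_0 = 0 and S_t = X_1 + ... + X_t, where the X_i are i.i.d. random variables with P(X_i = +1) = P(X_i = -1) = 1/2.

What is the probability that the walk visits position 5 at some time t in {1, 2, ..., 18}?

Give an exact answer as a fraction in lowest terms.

Count via complement. Let g(t,s) = #length-t paths at position s with S_1..S_t all ≠ 5.
g(t,s) = g(t-1,s-1) + g(t-1,s+1) for s ≠ 5; g(t,5) = 0.
t=0: g(0,0)=1
t=1: g(1,-1)=1 g(1,1)=1
t=2: g(2,-2)=1 g(2,0)=2 g(2,2)=1
t=3: g(3,-3)=1 g(3,-1)=3 g(3,1)=3 g(3,3)=1
t=4: g(4,-4)=1 g(4,-2)=4 g(4,0)=6 g(4,2)=4 g(4,4)=1
t=5: g(5,-5)=1 g(5,-3)=5 g(5,-1)=10 g(5,1)=10 g(5,3)=5
t=6: g(6,-6)=1 g(6,-4)=6 g(6,-2)=15 g(6,0)=20 g(6,2)=15 g(6,4)=5
t=7: g(7,-7)=1 g(7,-5)=7 g(7,-3)=21 g(7,-1)=35 g(7,1)=35 g(7,3)=20
t=8: g(8,-8)=1 g(8,-6)=8 g(8,-4)=28 g(8,-2)=56 g(8,0)=70 g(8,2)=55 g(8,4)=20
t=9: g(9,-9)=1 g(9,-7)=9 g(9,-5)=36 g(9,-3)=84 g(9,-1)=126 g(9,1)=125 g(9,3)=75
t=10: g(10,-10)=1 g(10,-8)=10 g(10,-6)=45 g(10,-4)=120 g(10,-2)=210 g(10,0)=251 g(10,2)=200 g(10,4)=75
t=11: g(11,-11)=1 g(11,-9)=11 g(11,-7)=55 g(11,-5)=165 g(11,-3)=330 g(11,-1)=461 g(11,1)=451 g(11,3)=275
t=12: g(12,-12)=1 g(12,-10)=12 g(12,-8)=66 g(12,-6)=220 g(12,-4)=495 g(12,-2)=791 g(12,0)=912 g(12,2)=726 g(12,4)=275
t=13: g(13,-13)=1 g(13,-11)=13 g(13,-9)=78 g(13,-7)=286 g(13,-5)=715 g(13,-3)=1286 g(13,-1)=1703 g(13,1)=1638 g(13,3)=1001
t=14: g(14,-14)=1 g(14,-12)=14 g(14,-10)=91 g(14,-8)=364 g(14,-6)=1001 g(14,-4)=2001 g(14,-2)=2989 g(14,0)=3341 g(14,2)=2639 g(14,4)=1001
t=15: g(15,-15)=1 g(15,-13)=15 g(15,-11)=105 g(15,-9)=455 g(15,-7)=1365 g(15,-5)=3002 g(15,-3)=4990 g(15,-1)=6330 g(15,1)=5980 g(15,3)=3640
t=16: g(16,-16)=1 g(16,-14)=16 g(16,-12)=120 g(16,-10)=560 g(16,-8)=1820 g(16,-6)=4367 g(16,-4)=7992 g(16,-2)=11320 g(16,0)=12310 g(16,2)=9620 g(16,4)=3640
t=17: g(17,-17)=1 g(17,-15)=17 g(17,-13)=136 g(17,-11)=680 g(17,-9)=2380 g(17,-7)=6187 g(17,-5)=12359 g(17,-3)=19312 g(17,-1)=23630 g(17,1)=21930 g(17,3)=13260
t=18: g(18,-18)=1 g(18,-16)=18 g(18,-14)=153 g(18,-12)=816 g(18,-10)=3060 g(18,-8)=8567 g(18,-6)=18546 g(18,-4)=31671 g(18,-2)=42942 g(18,0)=45560 g(18,2)=35190 g(18,4)=13260
Paths never hitting 5: Σ_s g(18,s) = 199784
Paths hitting 5: 2^18 - 199784 = 62360
P = 62360/262144 = 7795/32768

Answer: 7795/32768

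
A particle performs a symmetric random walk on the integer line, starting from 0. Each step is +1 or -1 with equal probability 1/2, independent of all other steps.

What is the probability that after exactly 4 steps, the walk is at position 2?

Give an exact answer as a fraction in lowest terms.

To reach position 2 after 4 steps: need 3 steps of +1 and 1 of -1.
Favorable paths: C(4,3) = 4
Total paths: 2^4 = 16
P = 4/16 = 1/4

Answer: 1/4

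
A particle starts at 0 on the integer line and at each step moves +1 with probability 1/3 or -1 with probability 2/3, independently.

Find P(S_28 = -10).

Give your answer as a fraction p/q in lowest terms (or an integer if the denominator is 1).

To reach position -10 after 28 steps: need 9 steps of +1 and 19 steps of -1.
Number of such sequences: C(28,9) = 6906900
Each has probability (1/3)^9 · (2/3)^19 = 524288/22876792454961
P = 6906900 · 524288/22876792454961 = 1207068262400/7625597484987

Answer: 1207068262400/7625597484987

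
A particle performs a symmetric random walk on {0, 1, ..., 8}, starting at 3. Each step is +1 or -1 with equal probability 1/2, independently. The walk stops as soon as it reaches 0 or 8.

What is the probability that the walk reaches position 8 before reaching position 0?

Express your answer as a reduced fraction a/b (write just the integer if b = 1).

Answer: 3/8

Derivation:
Symmetric walk (p = 1/2): the harmonic-function argument gives P(hit 8 before 0 | start at 3) = a/N.
P = 3/8 = 3/8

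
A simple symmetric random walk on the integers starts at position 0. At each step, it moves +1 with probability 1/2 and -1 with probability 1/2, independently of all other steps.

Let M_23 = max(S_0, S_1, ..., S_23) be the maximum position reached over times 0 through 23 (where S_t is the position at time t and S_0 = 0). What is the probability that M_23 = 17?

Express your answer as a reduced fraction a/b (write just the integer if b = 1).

Answer: 1771/8388608

Derivation:
Let M_23 = max(S_0,...,S_23). Use the reflection principle: for j ≥ 1, #{paths with M_23 ≥ j} = #{S_23 ≥ j} + #{S_23 ≥ j+1}.
By reflection, #{M_23 ≥ 17} = #{S_23 ≥ 17} + #{S_23 ≥ 18} = 2048 + 277 = 2325.
#{M_23 ≥ 18} = #{S_23 ≥ 18} + #{S_23 ≥ 19} = 277 + 277 = 554.
#{M_23 = 17} = 2325 - 554 = 1771.
P(M_23 = 17) = 1771/8388608 = 1771/8388608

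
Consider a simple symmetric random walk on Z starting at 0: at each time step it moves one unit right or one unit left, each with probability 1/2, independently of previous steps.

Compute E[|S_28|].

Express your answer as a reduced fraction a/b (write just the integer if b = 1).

S_28 takes values m ≡ 0 (mod 2) with |m| ≤ 28; P(S_28=m) = C(28,(28+m)/2)/2^28.
Total paths: 2^28 = 268435456
Distribution: P(S=-28)=1/268435456, P(S=-26)=28/268435456, P(S=-24)=378/268435456, P(S=-22)=3276/268435456, P(S=-20)=20475/268435456, P(S=-18)=98280/268435456, P(S=-16)=376740/268435456, P(S=-14)=1184040/268435456, P(S=-12)=3108105/268435456, P(S=-10)=6906900/268435456, P(S=-8)=13123110/268435456, P(S=-6)=21474180/268435456, P(S=-4)=30421755/268435456, P(S=-2)=37442160/268435456, P(S=0)=40116600/268435456, P(S=2)=37442160/268435456, P(S=4)=30421755/268435456, P(S=6)=21474180/268435456, P(S=8)=13123110/268435456, P(S=10)=6906900/268435456, P(S=12)=3108105/268435456, P(S=14)=1184040/268435456, P(S=16)=376740/268435456, P(S=18)=98280/268435456, P(S=20)=20475/268435456, P(S=22)=3276/268435456, P(S=24)=378/268435456, P(S=26)=28/268435456, P(S=28)=1/268435456
E[|S_28|] = Σ_m |m|·P(S_28=m) = 1123264800/268435456 = 35102025/8388608

Answer: 35102025/8388608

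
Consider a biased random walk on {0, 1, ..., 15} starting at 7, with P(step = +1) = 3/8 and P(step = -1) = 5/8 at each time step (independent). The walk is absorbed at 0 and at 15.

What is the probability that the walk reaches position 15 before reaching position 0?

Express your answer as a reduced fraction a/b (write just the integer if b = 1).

Answer: 249114609/15251614609

Derivation:
Biased walk: p = 3/8, q = 5/8, r = q/p = 5/3
Gambler's ruin: P(hit 15 before 0 | start at 7) = (1 - r^a)/(1 - r^N)
r^7 = 78125/2187; r^15 = 30517578125/14348907
P = (1 - 78125/2187) / (1 - 30517578125/14348907) = -75938/2187 / -30503229218/14348907 = 249114609/15251614609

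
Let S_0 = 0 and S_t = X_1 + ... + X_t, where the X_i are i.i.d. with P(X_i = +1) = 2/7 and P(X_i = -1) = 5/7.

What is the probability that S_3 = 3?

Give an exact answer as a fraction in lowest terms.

Answer: 8/343

Derivation:
To reach position 3 after 3 steps: need 3 steps of +1 and 0 steps of -1.
Number of such sequences: C(3,3) = 1
Each has probability (2/7)^3 · (5/7)^0 = 8/343
P = 1 · 8/343 = 8/343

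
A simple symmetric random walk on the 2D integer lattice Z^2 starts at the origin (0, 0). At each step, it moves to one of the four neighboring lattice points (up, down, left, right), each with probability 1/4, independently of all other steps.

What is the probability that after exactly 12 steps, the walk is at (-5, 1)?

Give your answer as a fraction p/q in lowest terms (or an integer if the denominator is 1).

Let h be the number of horizontal steps (so 12-h are vertical). To end at (-5,1) need (h-5)/2 right-steps and ((12-h)+1)/2 up-steps.
Sum over h with 5 ≤ h ≤ 11, h ≡ 1 (mod 2), 12-h ≡ 1 (mod 2):
h=5: C(12,5)·C(5,0)·C(7,4) = 792·1·35 = 27720
h=7: C(12,7)·C(7,1)·C(5,3) = 792·7·10 = 55440
h=9: C(12,9)·C(9,2)·C(3,2) = 220·36·3 = 23760
h=11: C(12,11)·C(11,3)·C(1,1) = 12·165·1 = 1980
Total favorable: 108900
Total paths: 4^12 = 16777216
P = 108900/16777216 = 27225/4194304

Answer: 27225/4194304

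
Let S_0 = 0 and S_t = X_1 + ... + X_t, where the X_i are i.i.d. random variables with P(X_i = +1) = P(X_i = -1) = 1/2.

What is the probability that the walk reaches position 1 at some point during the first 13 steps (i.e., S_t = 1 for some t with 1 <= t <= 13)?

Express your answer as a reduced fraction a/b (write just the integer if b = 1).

Count via complement. Let g(t,s) = #length-t paths at position s with S_1..S_t all ≠ 1.
g(t,s) = g(t-1,s-1) + g(t-1,s+1) for s ≠ 1; g(t,1) = 0.
t=0: g(0,0)=1
t=1: g(1,-1)=1
t=2: g(2,-2)=1 g(2,0)=1
t=3: g(3,-3)=1 g(3,-1)=2
t=4: g(4,-4)=1 g(4,-2)=3 g(4,0)=2
t=5: g(5,-5)=1 g(5,-3)=4 g(5,-1)=5
t=6: g(6,-6)=1 g(6,-4)=5 g(6,-2)=9 g(6,0)=5
t=7: g(7,-7)=1 g(7,-5)=6 g(7,-3)=14 g(7,-1)=14
t=8: g(8,-8)=1 g(8,-6)=7 g(8,-4)=20 g(8,-2)=28 g(8,0)=14
t=9: g(9,-9)=1 g(9,-7)=8 g(9,-5)=27 g(9,-3)=48 g(9,-1)=42
t=10: g(10,-10)=1 g(10,-8)=9 g(10,-6)=35 g(10,-4)=75 g(10,-2)=90 g(10,0)=42
t=11: g(11,-11)=1 g(11,-9)=10 g(11,-7)=44 g(11,-5)=110 g(11,-3)=165 g(11,-1)=132
t=12: g(12,-12)=1 g(12,-10)=11 g(12,-8)=54 g(12,-6)=154 g(12,-4)=275 g(12,-2)=297 g(12,0)=132
t=13: g(13,-13)=1 g(13,-11)=12 g(13,-9)=65 g(13,-7)=208 g(13,-5)=429 g(13,-3)=572 g(13,-1)=429
Paths never hitting 1: Σ_s g(13,s) = 1716
Paths hitting 1: 2^13 - 1716 = 6476
P = 6476/8192 = 1619/2048

Answer: 1619/2048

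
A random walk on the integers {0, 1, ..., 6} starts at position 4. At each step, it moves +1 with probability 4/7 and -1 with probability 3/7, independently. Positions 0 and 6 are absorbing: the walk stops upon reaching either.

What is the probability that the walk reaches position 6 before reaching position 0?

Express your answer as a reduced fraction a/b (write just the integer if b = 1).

Biased walk: p = 4/7, q = 3/7, r = q/p = 3/4
Gambler's ruin: P(hit 6 before 0 | start at 4) = (1 - r^a)/(1 - r^N)
r^4 = 81/256; r^6 = 729/4096
P = (1 - 81/256) / (1 - 729/4096) = 175/256 / 3367/4096 = 400/481

Answer: 400/481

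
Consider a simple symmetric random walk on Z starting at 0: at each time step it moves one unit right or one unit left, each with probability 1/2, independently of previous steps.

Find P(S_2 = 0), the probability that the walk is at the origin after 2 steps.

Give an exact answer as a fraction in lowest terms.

To return to 0 after 2 steps: need exactly 1 step of +1 and 1 of -1.
Favorable paths: C(2,1) = 2
Total paths: 2^2 = 4
P = 2/4 = 1/2

Answer: 1/2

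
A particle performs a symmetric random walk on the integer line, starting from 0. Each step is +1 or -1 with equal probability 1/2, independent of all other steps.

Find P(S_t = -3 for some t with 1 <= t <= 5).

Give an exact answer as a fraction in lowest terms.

Answer: 7/32

Derivation:
Count via complement. Let g(t,s) = #length-t paths at position s with S_1..S_t all ≠ -3.
g(t,s) = g(t-1,s-1) + g(t-1,s+1) for s ≠ -3; g(t,-3) = 0.
t=0: g(0,0)=1
t=1: g(1,-1)=1 g(1,1)=1
t=2: g(2,-2)=1 g(2,0)=2 g(2,2)=1
t=3: g(3,-1)=3 g(3,1)=3 g(3,3)=1
t=4: g(4,-2)=3 g(4,0)=6 g(4,2)=4 g(4,4)=1
t=5: g(5,-1)=9 g(5,1)=10 g(5,3)=5 g(5,5)=1
Paths never hitting -3: Σ_s g(5,s) = 25
Paths hitting -3: 2^5 - 25 = 7
P = 7/32 = 7/32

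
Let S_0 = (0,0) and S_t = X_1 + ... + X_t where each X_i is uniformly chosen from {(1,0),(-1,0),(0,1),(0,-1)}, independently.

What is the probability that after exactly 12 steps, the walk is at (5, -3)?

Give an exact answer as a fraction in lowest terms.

Answer: 3267/1048576

Derivation:
Let h be the number of horizontal steps (so 12-h are vertical). To end at (5,-3) need (h+5)/2 right-steps and ((12-h)-3)/2 up-steps.
Sum over h with 5 ≤ h ≤ 9, h ≡ 1 (mod 2), 12-h ≡ 1 (mod 2):
h=5: C(12,5)·C(5,5)·C(7,2) = 792·1·21 = 16632
h=7: C(12,7)·C(7,6)·C(5,1) = 792·7·5 = 27720
h=9: C(12,9)·C(9,7)·C(3,0) = 220·36·1 = 7920
Total favorable: 52272
Total paths: 4^12 = 16777216
P = 52272/16777216 = 3267/1048576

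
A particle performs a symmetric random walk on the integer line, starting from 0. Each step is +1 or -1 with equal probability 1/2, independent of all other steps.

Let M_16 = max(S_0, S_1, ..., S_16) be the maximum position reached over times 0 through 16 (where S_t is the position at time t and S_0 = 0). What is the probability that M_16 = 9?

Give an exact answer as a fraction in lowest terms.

Let M_16 = max(S_0,...,S_16). Use the reflection principle: for j ≥ 1, #{paths with M_16 ≥ j} = #{S_16 ≥ j} + #{S_16 ≥ j+1}.
By reflection, #{M_16 ≥ 9} = #{S_16 ≥ 9} + #{S_16 ≥ 10} = 697 + 697 = 1394.
#{M_16 ≥ 10} = #{S_16 ≥ 10} + #{S_16 ≥ 11} = 697 + 137 = 834.
#{M_16 = 9} = 1394 - 834 = 560.
P(M_16 = 9) = 560/65536 = 35/4096

Answer: 35/4096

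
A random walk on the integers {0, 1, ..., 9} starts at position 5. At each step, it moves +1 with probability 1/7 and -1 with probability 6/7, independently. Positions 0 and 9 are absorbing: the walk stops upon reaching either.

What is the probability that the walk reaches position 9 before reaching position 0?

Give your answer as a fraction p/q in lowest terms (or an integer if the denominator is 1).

Answer: 1555/2015539

Derivation:
Biased walk: p = 1/7, q = 6/7, r = q/p = 6
Gambler's ruin: P(hit 9 before 0 | start at 5) = (1 - r^a)/(1 - r^N)
r^5 = 7776; r^9 = 10077696
P = (1 - 7776) / (1 - 10077696) = -7775 / -10077695 = 1555/2015539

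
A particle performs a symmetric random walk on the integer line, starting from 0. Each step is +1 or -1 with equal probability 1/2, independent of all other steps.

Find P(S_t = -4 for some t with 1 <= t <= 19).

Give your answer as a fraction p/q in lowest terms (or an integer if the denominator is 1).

Answer: 11773/32768

Derivation:
Count via complement. Let g(t,s) = #length-t paths at position s with S_1..S_t all ≠ -4.
g(t,s) = g(t-1,s-1) + g(t-1,s+1) for s ≠ -4; g(t,-4) = 0.
t=0: g(0,0)=1
t=1: g(1,-1)=1 g(1,1)=1
t=2: g(2,-2)=1 g(2,0)=2 g(2,2)=1
t=3: g(3,-3)=1 g(3,-1)=3 g(3,1)=3 g(3,3)=1
t=4: g(4,-2)=4 g(4,0)=6 g(4,2)=4 g(4,4)=1
t=5: g(5,-3)=4 g(5,-1)=10 g(5,1)=10 g(5,3)=5 g(5,5)=1
t=6: g(6,-2)=14 g(6,0)=20 g(6,2)=15 g(6,4)=6 g(6,6)=1
t=7: g(7,-3)=14 g(7,-1)=34 g(7,1)=35 g(7,3)=21 g(7,5)=7 g(7,7)=1
t=8: g(8,-2)=48 g(8,0)=69 g(8,2)=56 g(8,4)=28 g(8,6)=8 g(8,8)=1
t=9: g(9,-3)=48 g(9,-1)=117 g(9,1)=125 g(9,3)=84 g(9,5)=36 g(9,7)=9 g(9,9)=1
t=10: g(10,-2)=165 g(10,0)=242 g(10,2)=209 g(10,4)=120 g(10,6)=45 g(10,8)=10 g(10,10)=1
t=11: g(11,-3)=165 g(11,-1)=407 g(11,1)=451 g(11,3)=329 g(11,5)=165 g(11,7)=55 g(11,9)=11 g(11,11)=1
t=12: g(12,-2)=572 g(12,0)=858 g(12,2)=780 g(12,4)=494 g(12,6)=220 g(12,8)=66 g(12,10)=12 g(12,12)=1
t=13: g(13,-3)=572 g(13,-1)=1430 g(13,1)=1638 g(13,3)=1274 g(13,5)=714 g(13,7)=286 g(13,9)=78 g(13,11)=13 g(13,13)=1
t=14: g(14,-2)=2002 g(14,0)=3068 g(14,2)=2912 g(14,4)=1988 g(14,6)=1000 g(14,8)=364 g(14,10)=91 g(14,12)=14 g(14,14)=1
t=15: g(15,-3)=2002 g(15,-1)=5070 g(15,1)=5980 g(15,3)=4900 g(15,5)=2988 g(15,7)=1364 g(15,9)=455 g(15,11)=105 g(15,13)=15 g(15,15)=1
t=16: g(16,-2)=7072 g(16,0)=11050 g(16,2)=10880 g(16,4)=7888 g(16,6)=4352 g(16,8)=1819 g(16,10)=560 g(16,12)=120 g(16,14)=16 g(16,16)=1
t=17: g(17,-3)=7072 g(17,-1)=18122 g(17,1)=21930 g(17,3)=18768 g(17,5)=12240 g(17,7)=6171 g(17,9)=2379 g(17,11)=680 g(17,13)=136 g(17,15)=17 g(17,17)=1
t=18: g(18,-2)=25194 g(18,0)=40052 g(18,2)=40698 g(18,4)=31008 g(18,6)=18411 g(18,8)=8550 g(18,10)=3059 g(18,12)=816 g(18,14)=153 g(18,16)=18 g(18,18)=1
t=19: g(19,-3)=25194 g(19,-1)=65246 g(19,1)=80750 g(19,3)=71706 g(19,5)=49419 g(19,7)=26961 g(19,9)=11609 g(19,11)=3875 g(19,13)=969 g(19,15)=171 g(19,17)=19 g(19,19)=1
Paths never hitting -4: Σ_s g(19,s) = 335920
Paths hitting -4: 2^19 - 335920 = 188368
P = 188368/524288 = 11773/32768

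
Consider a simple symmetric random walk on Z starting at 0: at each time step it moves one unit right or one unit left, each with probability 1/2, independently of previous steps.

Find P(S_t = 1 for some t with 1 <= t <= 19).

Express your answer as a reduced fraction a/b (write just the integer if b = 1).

Answer: 215955/262144

Derivation:
Count via complement. Let g(t,s) = #length-t paths at position s with S_1..S_t all ≠ 1.
g(t,s) = g(t-1,s-1) + g(t-1,s+1) for s ≠ 1; g(t,1) = 0.
t=0: g(0,0)=1
t=1: g(1,-1)=1
t=2: g(2,-2)=1 g(2,0)=1
t=3: g(3,-3)=1 g(3,-1)=2
t=4: g(4,-4)=1 g(4,-2)=3 g(4,0)=2
t=5: g(5,-5)=1 g(5,-3)=4 g(5,-1)=5
t=6: g(6,-6)=1 g(6,-4)=5 g(6,-2)=9 g(6,0)=5
t=7: g(7,-7)=1 g(7,-5)=6 g(7,-3)=14 g(7,-1)=14
t=8: g(8,-8)=1 g(8,-6)=7 g(8,-4)=20 g(8,-2)=28 g(8,0)=14
t=9: g(9,-9)=1 g(9,-7)=8 g(9,-5)=27 g(9,-3)=48 g(9,-1)=42
t=10: g(10,-10)=1 g(10,-8)=9 g(10,-6)=35 g(10,-4)=75 g(10,-2)=90 g(10,0)=42
t=11: g(11,-11)=1 g(11,-9)=10 g(11,-7)=44 g(11,-5)=110 g(11,-3)=165 g(11,-1)=132
t=12: g(12,-12)=1 g(12,-10)=11 g(12,-8)=54 g(12,-6)=154 g(12,-4)=275 g(12,-2)=297 g(12,0)=132
t=13: g(13,-13)=1 g(13,-11)=12 g(13,-9)=65 g(13,-7)=208 g(13,-5)=429 g(13,-3)=572 g(13,-1)=429
t=14: g(14,-14)=1 g(14,-12)=13 g(14,-10)=77 g(14,-8)=273 g(14,-6)=637 g(14,-4)=1001 g(14,-2)=1001 g(14,0)=429
t=15: g(15,-15)=1 g(15,-13)=14 g(15,-11)=90 g(15,-9)=350 g(15,-7)=910 g(15,-5)=1638 g(15,-3)=2002 g(15,-1)=1430
t=16: g(16,-16)=1 g(16,-14)=15 g(16,-12)=104 g(16,-10)=440 g(16,-8)=1260 g(16,-6)=2548 g(16,-4)=3640 g(16,-2)=3432 g(16,0)=1430
t=17: g(17,-17)=1 g(17,-15)=16 g(17,-13)=119 g(17,-11)=544 g(17,-9)=1700 g(17,-7)=3808 g(17,-5)=6188 g(17,-3)=7072 g(17,-1)=4862
t=18: g(18,-18)=1 g(18,-16)=17 g(18,-14)=135 g(18,-12)=663 g(18,-10)=2244 g(18,-8)=5508 g(18,-6)=9996 g(18,-4)=13260 g(18,-2)=11934 g(18,0)=4862
t=19: g(19,-19)=1 g(19,-17)=18 g(19,-15)=152 g(19,-13)=798 g(19,-11)=2907 g(19,-9)=7752 g(19,-7)=15504 g(19,-5)=23256 g(19,-3)=25194 g(19,-1)=16796
Paths never hitting 1: Σ_s g(19,s) = 92378
Paths hitting 1: 2^19 - 92378 = 431910
P = 431910/524288 = 215955/262144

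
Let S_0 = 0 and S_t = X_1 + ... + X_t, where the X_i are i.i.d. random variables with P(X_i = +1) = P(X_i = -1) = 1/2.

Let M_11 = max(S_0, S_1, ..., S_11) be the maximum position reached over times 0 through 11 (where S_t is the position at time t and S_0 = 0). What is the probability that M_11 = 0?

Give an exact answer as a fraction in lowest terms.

Answer: 231/1024

Derivation:
Let M_11 = max(S_0,...,S_11). Use the reflection principle: for j ≥ 1, #{paths with M_11 ≥ j} = #{S_11 ≥ j} + #{S_11 ≥ j+1}.
P(M_11 ≥ 0) = 1 since S_0 = 0, so #{M_11 ≥ 0} = 2048.
#{M_11 ≥ 1} = #{S_11 ≥ 1} + #{S_11 ≥ 2} = 1024 + 562 = 1586.
#{M_11 = 0} = 2048 - 1586 = 462.
P(M_11 = 0) = 462/2048 = 231/1024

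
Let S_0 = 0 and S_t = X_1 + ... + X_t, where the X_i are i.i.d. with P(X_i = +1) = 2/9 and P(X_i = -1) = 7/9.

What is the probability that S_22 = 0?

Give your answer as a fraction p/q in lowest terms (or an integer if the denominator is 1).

To be at 0 after 22 steps: need exactly 11 steps of +1 and 11 of -1.
Number of such sequences: C(22,11) = 705432
Each has probability (2/9)^11 · (7/9)^11 = 4049565169664/984770902183611232881
P = 705432 · 4049565169664/984770902183611232881 = 952230952255471616/328256967394537077627

Answer: 952230952255471616/328256967394537077627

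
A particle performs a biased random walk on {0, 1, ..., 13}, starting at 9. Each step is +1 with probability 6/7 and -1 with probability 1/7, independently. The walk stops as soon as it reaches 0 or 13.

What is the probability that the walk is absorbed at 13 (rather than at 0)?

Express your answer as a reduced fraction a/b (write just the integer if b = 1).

Biased walk: p = 6/7, q = 1/7, r = q/p = 1/6
Gambler's ruin: P(hit 13 before 0 | start at 9) = (1 - r^a)/(1 - r^N)
r^9 = 1/10077696; r^13 = 1/13060694016
P = (1 - 1/10077696) / (1 - 1/13060694016) = 10077695/10077696 / 13060694015/13060694016 = 2612138544/2612138803

Answer: 2612138544/2612138803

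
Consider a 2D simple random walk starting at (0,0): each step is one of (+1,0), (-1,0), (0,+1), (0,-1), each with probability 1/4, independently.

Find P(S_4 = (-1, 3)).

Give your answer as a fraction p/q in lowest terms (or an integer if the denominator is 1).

Let h be the number of horizontal steps (so 4-h are vertical). To end at (-1,3) need (h-1)/2 right-steps and ((4-h)+3)/2 up-steps.
Sum over h with 1 ≤ h ≤ 1, h ≡ 1 (mod 2), 4-h ≡ 1 (mod 2):
h=1: C(4,1)·C(1,0)·C(3,3) = 4·1·1 = 4
Total favorable: 4
Total paths: 4^4 = 256
P = 4/256 = 1/64

Answer: 1/64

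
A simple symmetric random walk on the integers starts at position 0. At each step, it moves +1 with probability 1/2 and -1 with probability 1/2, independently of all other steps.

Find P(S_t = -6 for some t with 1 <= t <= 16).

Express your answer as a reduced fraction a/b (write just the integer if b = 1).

Answer: 4701/32768

Derivation:
Count via complement. Let g(t,s) = #length-t paths at position s with S_1..S_t all ≠ -6.
g(t,s) = g(t-1,s-1) + g(t-1,s+1) for s ≠ -6; g(t,-6) = 0.
t=0: g(0,0)=1
t=1: g(1,-1)=1 g(1,1)=1
t=2: g(2,-2)=1 g(2,0)=2 g(2,2)=1
t=3: g(3,-3)=1 g(3,-1)=3 g(3,1)=3 g(3,3)=1
t=4: g(4,-4)=1 g(4,-2)=4 g(4,0)=6 g(4,2)=4 g(4,4)=1
t=5: g(5,-5)=1 g(5,-3)=5 g(5,-1)=10 g(5,1)=10 g(5,3)=5 g(5,5)=1
t=6: g(6,-4)=6 g(6,-2)=15 g(6,0)=20 g(6,2)=15 g(6,4)=6 g(6,6)=1
t=7: g(7,-5)=6 g(7,-3)=21 g(7,-1)=35 g(7,1)=35 g(7,3)=21 g(7,5)=7 g(7,7)=1
t=8: g(8,-4)=27 g(8,-2)=56 g(8,0)=70 g(8,2)=56 g(8,4)=28 g(8,6)=8 g(8,8)=1
t=9: g(9,-5)=27 g(9,-3)=83 g(9,-1)=126 g(9,1)=126 g(9,3)=84 g(9,5)=36 g(9,7)=9 g(9,9)=1
t=10: g(10,-4)=110 g(10,-2)=209 g(10,0)=252 g(10,2)=210 g(10,4)=120 g(10,6)=45 g(10,8)=10 g(10,10)=1
t=11: g(11,-5)=110 g(11,-3)=319 g(11,-1)=461 g(11,1)=462 g(11,3)=330 g(11,5)=165 g(11,7)=55 g(11,9)=11 g(11,11)=1
t=12: g(12,-4)=429 g(12,-2)=780 g(12,0)=923 g(12,2)=792 g(12,4)=495 g(12,6)=220 g(12,8)=66 g(12,10)=12 g(12,12)=1
t=13: g(13,-5)=429 g(13,-3)=1209 g(13,-1)=1703 g(13,1)=1715 g(13,3)=1287 g(13,5)=715 g(13,7)=286 g(13,9)=78 g(13,11)=13 g(13,13)=1
t=14: g(14,-4)=1638 g(14,-2)=2912 g(14,0)=3418 g(14,2)=3002 g(14,4)=2002 g(14,6)=1001 g(14,8)=364 g(14,10)=91 g(14,12)=14 g(14,14)=1
t=15: g(15,-5)=1638 g(15,-3)=4550 g(15,-1)=6330 g(15,1)=6420 g(15,3)=5004 g(15,5)=3003 g(15,7)=1365 g(15,9)=455 g(15,11)=105 g(15,13)=15 g(15,15)=1
t=16: g(16,-4)=6188 g(16,-2)=10880 g(16,0)=12750 g(16,2)=11424 g(16,4)=8007 g(16,6)=4368 g(16,8)=1820 g(16,10)=560 g(16,12)=120 g(16,14)=16 g(16,16)=1
Paths never hitting -6: Σ_s g(16,s) = 56134
Paths hitting -6: 2^16 - 56134 = 9402
P = 9402/65536 = 4701/32768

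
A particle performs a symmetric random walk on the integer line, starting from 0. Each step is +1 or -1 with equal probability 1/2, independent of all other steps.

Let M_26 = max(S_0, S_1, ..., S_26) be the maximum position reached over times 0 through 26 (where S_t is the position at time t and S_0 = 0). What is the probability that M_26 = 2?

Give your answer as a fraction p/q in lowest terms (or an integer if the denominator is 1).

Answer: 2414425/16777216

Derivation:
Let M_26 = max(S_0,...,S_26). Use the reflection principle: for j ≥ 1, #{paths with M_26 ≥ j} = #{S_26 ≥ j} + #{S_26 ≥ j+1}.
By reflection, #{M_26 ≥ 2} = #{S_26 ≥ 2} + #{S_26 ≥ 3} = 28354132 + 18696432 = 47050564.
#{M_26 ≥ 3} = #{S_26 ≥ 3} + #{S_26 ≥ 4} = 18696432 + 18696432 = 37392864.
#{M_26 = 2} = 47050564 - 37392864 = 9657700.
P(M_26 = 2) = 9657700/67108864 = 2414425/16777216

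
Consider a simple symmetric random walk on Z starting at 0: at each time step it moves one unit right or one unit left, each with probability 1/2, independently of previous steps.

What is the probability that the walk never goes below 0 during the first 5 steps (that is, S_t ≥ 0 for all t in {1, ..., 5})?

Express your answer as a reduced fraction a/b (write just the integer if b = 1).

Answer: 5/16

Derivation:
Let f(t,s) = #length-t paths at position s with S_1..S_t all ≥ 0.
f(t,s) = f(t-1,s-1) + f(t-1,s+1) for s ≥ 0; f(t,s) = 0 for s < 0.
t=0: f(0,0)=1
t=1: f(1,1)=1
t=2: f(2,0)=1 f(2,2)=1
t=3: f(3,1)=2 f(3,3)=1
t=4: f(4,0)=2 f(4,2)=3 f(4,4)=1
t=5: f(5,1)=5 f(5,3)=4 f(5,5)=1
Σ_s f(5,s) = 10
P = 10/32 = 5/16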